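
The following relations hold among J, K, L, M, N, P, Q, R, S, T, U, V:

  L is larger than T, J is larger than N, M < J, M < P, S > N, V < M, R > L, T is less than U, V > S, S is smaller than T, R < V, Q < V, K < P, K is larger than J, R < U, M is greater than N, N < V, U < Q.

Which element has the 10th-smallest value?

J

Chaining the given pairs: N < S < T < L < R < U < Q < V < M < J < K < P.
Counting 10 from the smallest end gives J.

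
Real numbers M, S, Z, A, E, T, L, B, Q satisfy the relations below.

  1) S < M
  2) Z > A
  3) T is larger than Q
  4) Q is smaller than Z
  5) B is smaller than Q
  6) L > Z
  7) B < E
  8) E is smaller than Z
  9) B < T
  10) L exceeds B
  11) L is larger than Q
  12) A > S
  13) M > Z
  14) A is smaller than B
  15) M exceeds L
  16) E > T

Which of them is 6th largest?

Chaining the given pairs: S < A < B < Q < T < E < Z < L < M.
Counting 6 from the largest end gives Q.

Q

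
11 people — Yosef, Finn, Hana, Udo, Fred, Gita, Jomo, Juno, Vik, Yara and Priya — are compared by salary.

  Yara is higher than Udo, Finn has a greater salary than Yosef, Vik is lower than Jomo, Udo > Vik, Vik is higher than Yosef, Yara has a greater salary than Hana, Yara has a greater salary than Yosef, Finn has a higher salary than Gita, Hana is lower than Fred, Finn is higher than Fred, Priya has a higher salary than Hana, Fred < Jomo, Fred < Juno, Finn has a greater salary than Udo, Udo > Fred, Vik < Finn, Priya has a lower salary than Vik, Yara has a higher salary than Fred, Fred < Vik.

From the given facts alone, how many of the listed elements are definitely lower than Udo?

5

The elements the relations force below Udo are Yosef, Hana, Fred, Priya, Vik — no chain reaches any other.
That is 5.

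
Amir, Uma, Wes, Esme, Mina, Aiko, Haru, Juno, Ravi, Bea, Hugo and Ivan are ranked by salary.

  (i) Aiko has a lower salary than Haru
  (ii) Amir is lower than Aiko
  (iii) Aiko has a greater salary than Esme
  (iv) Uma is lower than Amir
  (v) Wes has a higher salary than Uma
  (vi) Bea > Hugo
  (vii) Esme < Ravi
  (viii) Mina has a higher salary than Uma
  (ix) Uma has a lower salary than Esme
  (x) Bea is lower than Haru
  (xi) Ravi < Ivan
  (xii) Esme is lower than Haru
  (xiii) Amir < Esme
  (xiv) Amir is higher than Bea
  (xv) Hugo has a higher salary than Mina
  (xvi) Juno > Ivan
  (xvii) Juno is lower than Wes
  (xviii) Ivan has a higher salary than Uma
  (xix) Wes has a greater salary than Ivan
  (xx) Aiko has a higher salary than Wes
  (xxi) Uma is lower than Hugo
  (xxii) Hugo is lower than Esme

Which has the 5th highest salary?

Ivan

The consecutive relations fix a unique order: Uma < Mina < Hugo < Bea < Amir < Esme < Ravi < Ivan < Juno < Wes < Aiko < Haru.
Counting 5 from the largest end gives Ivan.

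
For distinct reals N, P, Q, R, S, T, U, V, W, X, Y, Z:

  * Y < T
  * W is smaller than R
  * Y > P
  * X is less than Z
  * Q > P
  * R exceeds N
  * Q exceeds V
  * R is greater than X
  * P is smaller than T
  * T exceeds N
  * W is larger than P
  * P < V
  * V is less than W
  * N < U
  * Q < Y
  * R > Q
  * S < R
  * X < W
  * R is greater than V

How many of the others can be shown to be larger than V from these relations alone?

5

Directly above V: Q, W, R.
One step further: Y (4 so far).
One step further: T (5 so far).
No other element is forced above V by the given relations, so the count is 5.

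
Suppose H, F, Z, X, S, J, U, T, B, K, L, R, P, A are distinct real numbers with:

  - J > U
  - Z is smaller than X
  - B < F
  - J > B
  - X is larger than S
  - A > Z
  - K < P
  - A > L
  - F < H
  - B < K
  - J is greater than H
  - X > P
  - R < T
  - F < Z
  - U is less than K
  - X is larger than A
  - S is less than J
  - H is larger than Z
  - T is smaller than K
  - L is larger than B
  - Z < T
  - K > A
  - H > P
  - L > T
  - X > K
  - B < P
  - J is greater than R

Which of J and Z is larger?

Chaining the given relations: Z < T < L < A < K < P < H < J.
So Z < J; J is the larger of the two.

J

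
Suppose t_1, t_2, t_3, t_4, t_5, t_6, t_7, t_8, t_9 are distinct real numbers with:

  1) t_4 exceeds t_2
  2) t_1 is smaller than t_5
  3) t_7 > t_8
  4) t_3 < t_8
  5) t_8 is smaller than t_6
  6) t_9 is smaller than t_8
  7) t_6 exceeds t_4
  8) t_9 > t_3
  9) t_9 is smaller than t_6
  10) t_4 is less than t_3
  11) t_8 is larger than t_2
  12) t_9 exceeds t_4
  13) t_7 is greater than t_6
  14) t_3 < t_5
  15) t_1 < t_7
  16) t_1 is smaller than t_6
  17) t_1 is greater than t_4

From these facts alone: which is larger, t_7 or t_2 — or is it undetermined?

t_7

The relevant relations are t_2 < t_4; t_4 < t_3; t_3 < t_8; t_8 < t_6; t_6 < t_7.
Together: t_2 < t_4 < t_3 < t_8 < t_6 < t_7.
So t_7 is larger.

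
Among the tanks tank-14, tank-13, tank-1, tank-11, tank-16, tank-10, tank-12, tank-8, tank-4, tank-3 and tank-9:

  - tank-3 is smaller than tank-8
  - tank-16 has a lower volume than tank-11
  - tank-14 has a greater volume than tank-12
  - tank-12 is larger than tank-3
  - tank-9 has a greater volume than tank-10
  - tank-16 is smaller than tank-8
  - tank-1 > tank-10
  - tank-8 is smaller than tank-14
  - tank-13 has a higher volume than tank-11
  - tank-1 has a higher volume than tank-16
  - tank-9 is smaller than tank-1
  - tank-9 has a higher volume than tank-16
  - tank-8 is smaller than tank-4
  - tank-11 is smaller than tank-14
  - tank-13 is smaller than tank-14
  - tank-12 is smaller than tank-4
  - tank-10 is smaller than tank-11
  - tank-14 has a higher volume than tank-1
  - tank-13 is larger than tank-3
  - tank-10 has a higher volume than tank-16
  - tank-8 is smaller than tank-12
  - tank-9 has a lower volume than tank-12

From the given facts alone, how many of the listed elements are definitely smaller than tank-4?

From tank-4 the given relations immediately reach tank-8, tank-12.
From those, tank-3, tank-16, tank-9 — 5 in total.
From those, tank-10 — 6 in total.
Nothing else is reachable below tank-4; 6 in all.

6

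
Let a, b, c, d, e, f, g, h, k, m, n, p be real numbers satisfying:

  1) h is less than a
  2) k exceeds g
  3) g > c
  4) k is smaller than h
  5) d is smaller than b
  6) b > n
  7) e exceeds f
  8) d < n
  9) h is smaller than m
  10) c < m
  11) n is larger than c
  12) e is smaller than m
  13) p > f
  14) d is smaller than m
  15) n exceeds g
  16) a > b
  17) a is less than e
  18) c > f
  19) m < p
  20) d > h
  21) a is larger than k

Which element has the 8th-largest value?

Chaining the given pairs: f < c < g < k < h < d < n < b < a < e < m < p.
Counting 8 from the largest end gives h.

h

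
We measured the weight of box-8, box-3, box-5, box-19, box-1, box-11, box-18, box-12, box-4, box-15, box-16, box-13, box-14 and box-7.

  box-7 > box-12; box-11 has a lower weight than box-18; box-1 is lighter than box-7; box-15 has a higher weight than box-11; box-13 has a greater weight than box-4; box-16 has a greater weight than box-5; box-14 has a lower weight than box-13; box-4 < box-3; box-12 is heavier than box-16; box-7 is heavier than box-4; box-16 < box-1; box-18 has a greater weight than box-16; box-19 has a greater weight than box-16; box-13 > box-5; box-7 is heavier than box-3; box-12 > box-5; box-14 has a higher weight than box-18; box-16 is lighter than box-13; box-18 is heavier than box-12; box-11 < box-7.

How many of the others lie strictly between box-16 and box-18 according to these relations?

Chaining upward from box-16 reaches: box-1, box-12, box-19, box-14, box-13, box-7.
Chaining downward from box-18 reaches: box-5, box-11, box-12.
Strictly between box-16 and box-18 are those in both lists: box-12 — 1 element.

1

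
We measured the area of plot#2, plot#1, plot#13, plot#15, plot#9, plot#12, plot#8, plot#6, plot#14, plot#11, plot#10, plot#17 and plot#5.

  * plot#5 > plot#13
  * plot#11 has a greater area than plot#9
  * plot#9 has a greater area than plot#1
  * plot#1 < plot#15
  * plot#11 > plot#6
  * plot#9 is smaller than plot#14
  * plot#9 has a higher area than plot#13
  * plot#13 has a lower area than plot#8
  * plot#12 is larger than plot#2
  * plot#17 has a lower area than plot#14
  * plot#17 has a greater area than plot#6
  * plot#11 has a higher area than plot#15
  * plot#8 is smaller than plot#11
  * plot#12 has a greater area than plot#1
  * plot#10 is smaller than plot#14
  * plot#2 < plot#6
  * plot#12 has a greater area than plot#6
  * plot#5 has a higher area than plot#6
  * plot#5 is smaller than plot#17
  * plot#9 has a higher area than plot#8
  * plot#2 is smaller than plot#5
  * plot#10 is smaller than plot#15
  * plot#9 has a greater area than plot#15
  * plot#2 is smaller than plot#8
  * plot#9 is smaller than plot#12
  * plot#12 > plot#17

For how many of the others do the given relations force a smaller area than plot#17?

The elements the relations force below plot#17 are plot#2, plot#13, plot#6, plot#5 — no chain reaches any other.
That is 4.

4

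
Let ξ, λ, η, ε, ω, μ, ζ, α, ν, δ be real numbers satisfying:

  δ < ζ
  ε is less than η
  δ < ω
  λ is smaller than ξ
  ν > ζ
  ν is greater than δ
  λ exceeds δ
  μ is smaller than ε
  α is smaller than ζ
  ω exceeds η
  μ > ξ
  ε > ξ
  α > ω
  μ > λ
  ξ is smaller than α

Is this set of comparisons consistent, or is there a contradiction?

consistent

Every relation is compatible with δ < λ < ξ < μ < ε < η < ω < α < ζ < ν; the set is consistent.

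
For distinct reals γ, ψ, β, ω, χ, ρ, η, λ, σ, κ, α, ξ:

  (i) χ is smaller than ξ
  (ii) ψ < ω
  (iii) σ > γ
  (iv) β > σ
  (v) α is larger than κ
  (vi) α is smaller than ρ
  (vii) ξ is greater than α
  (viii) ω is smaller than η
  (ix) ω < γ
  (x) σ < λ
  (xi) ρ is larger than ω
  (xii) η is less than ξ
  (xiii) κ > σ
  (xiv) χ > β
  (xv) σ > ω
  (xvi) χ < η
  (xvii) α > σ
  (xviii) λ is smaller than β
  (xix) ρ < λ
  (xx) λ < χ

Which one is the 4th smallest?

Chaining the given pairs: ψ < ω < γ < σ < κ < α < ρ < λ < β < χ < η < ξ.
The 4th smallest is σ.

σ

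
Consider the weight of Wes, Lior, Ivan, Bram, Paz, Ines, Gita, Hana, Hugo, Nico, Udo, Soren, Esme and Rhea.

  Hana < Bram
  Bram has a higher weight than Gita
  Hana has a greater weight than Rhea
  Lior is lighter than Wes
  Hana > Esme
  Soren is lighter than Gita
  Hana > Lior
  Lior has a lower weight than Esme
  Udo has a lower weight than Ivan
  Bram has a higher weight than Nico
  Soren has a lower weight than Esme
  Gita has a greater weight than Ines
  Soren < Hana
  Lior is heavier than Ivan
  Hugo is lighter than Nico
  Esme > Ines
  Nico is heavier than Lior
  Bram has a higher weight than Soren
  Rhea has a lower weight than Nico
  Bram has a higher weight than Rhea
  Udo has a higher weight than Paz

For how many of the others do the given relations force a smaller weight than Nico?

From Nico the given relations immediately reach Rhea, Lior, Hugo.
From those, Ivan — 4 in total.
From those, Udo — 5 in total.
From those, Paz — 6 in total.
No other element is forced below Nico by the given relations, so the count is 6.

6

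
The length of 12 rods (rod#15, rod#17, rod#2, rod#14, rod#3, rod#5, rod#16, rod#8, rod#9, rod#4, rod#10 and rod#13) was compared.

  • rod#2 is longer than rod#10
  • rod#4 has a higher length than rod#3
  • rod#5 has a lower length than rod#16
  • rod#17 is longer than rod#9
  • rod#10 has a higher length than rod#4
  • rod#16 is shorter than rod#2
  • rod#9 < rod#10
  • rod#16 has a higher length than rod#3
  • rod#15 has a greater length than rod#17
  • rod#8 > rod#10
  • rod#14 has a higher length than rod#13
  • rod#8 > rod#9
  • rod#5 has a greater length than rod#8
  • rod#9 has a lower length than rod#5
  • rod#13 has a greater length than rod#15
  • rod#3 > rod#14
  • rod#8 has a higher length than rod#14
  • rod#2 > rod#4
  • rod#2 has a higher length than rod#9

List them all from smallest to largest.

rod#9 < rod#17 < rod#15 < rod#13 < rod#14 < rod#3 < rod#4 < rod#10 < rod#8 < rod#5 < rod#16 < rod#2

The consecutive links are each given: rod#9 < rod#17; rod#17 < rod#15; rod#15 < rod#13; rod#13 < rod#14; rod#14 < rod#3; rod#3 < rod#4; rod#4 < rod#10; rod#10 < rod#8; rod#8 < rod#5; rod#5 < rod#16; rod#16 < rod#2.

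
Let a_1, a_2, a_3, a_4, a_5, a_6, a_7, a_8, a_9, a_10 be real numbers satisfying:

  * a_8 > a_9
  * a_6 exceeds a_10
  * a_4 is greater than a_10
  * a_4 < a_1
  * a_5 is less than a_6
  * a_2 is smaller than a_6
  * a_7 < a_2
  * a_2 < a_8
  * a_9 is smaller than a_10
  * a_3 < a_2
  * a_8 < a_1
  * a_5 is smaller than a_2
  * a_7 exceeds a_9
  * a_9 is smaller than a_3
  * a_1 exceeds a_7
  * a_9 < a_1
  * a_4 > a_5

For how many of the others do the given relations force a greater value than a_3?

4

Directly above a_3: a_2.
One step further: a_8, a_6 (3 so far).
One step further: a_1 (4 so far).
Nothing else is reachable above a_3; 4 in all.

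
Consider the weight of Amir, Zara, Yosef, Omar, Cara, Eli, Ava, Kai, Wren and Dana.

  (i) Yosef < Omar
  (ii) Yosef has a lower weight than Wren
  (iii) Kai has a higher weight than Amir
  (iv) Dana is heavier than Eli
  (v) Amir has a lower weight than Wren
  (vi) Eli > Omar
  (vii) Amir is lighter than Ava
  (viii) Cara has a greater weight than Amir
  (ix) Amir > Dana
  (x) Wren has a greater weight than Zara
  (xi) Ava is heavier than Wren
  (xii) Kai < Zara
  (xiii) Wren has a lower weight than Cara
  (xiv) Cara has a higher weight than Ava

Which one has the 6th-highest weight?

Chaining the given pairs: Yosef < Omar < Eli < Dana < Amir < Kai < Zara < Wren < Ava < Cara.
Counting 6 from the largest end gives Amir.

Amir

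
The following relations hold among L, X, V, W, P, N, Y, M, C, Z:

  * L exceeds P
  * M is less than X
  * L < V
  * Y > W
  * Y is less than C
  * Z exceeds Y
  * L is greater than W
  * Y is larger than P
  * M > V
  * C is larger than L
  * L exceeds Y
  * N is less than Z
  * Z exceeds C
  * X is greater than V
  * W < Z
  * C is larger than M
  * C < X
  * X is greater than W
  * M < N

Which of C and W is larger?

C

W < Y and Y < L give W < L.
Then L < V extends the chain to V.
Then V < M extends the chain to M.
Then M < C extends the chain to C.
So W < C; C is the larger of the two.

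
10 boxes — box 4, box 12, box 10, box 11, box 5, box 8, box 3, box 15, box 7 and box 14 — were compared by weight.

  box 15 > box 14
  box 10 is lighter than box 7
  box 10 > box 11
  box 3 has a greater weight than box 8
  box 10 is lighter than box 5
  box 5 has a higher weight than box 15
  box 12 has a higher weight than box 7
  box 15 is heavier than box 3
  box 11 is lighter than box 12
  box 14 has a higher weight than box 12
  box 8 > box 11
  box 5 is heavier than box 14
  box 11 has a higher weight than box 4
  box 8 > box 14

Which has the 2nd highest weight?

Chaining the given pairs: box 4 < box 11 < box 10 < box 7 < box 12 < box 14 < box 8 < box 3 < box 15 < box 5.
The 2nd largest is box 15.

box 15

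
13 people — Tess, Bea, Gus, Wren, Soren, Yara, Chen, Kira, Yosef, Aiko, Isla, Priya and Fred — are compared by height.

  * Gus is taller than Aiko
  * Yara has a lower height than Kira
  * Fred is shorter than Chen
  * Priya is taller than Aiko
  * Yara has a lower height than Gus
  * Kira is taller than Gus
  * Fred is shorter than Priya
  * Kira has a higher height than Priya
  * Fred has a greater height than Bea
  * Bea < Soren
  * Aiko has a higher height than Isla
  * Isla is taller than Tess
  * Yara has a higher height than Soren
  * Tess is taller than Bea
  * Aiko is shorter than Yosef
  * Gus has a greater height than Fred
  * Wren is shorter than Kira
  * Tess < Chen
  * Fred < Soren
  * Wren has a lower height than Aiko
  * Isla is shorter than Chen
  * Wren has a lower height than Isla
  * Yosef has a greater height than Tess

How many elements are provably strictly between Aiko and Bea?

Chaining upward from Bea reaches: Tess, Fred, Soren, Isla, Yara, Gus, Priya, Yosef, Kira, Chen.
Chaining downward from Aiko reaches: Wren, Tess, Isla.
Strictly between Bea and Aiko are those in both lists: Tess, Isla — 2 elements.

2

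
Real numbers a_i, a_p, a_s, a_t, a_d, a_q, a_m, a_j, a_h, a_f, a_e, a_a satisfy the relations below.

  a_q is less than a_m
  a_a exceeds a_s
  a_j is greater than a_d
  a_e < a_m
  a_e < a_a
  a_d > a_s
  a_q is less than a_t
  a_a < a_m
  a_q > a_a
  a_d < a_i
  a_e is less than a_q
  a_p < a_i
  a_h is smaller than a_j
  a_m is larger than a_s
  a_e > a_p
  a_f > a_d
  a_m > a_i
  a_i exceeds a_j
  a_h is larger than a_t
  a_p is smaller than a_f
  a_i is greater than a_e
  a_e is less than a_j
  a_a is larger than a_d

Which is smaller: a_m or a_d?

a_d < a_a < a_q < a_t < a_h < a_j < a_i < a_m, by transitivity through a_a, a_q, a_t, a_h, a_j, a_i.
So a_d < a_m; a_d is the smaller of the two.

a_d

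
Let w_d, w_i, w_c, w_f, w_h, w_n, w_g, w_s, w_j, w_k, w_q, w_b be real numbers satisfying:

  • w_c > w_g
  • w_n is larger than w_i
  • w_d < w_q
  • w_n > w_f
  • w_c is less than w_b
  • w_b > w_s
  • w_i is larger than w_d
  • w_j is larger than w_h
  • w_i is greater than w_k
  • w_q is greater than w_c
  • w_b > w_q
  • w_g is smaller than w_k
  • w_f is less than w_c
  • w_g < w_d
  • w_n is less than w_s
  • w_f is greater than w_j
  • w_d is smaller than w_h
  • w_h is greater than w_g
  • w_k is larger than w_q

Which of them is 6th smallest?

Chaining the given pairs: w_g < w_d < w_h < w_j < w_f < w_c < w_q < w_k < w_i < w_n < w_s < w_b.
Counting 6 from the smallest end gives w_c.

w_c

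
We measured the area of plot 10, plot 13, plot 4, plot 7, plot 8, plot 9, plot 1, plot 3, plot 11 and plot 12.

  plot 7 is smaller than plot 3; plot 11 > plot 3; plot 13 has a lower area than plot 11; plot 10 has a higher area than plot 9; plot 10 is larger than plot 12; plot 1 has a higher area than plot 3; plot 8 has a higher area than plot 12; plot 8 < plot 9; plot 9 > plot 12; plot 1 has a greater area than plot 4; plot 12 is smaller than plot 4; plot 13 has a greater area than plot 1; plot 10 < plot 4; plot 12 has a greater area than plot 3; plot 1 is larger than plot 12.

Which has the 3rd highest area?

plot 1

Piecing the relations together gives one ordering: plot 7 < plot 3 < plot 12 < plot 8 < plot 9 < plot 10 < plot 4 < plot 1 < plot 13 < plot 11.
Counting 3 from the largest end gives plot 1.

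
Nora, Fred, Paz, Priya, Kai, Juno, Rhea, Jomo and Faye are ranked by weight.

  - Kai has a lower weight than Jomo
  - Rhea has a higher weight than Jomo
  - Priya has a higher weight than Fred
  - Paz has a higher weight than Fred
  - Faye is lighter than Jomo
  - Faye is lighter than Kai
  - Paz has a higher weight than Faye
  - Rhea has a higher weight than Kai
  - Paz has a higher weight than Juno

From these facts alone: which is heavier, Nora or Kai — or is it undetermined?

Following every chain through Kai: above Kai we get Jomo, Rhea; below Kai we get Faye.
Nora is not reached, and no chain runs the other way from Nora to Kai.
So the given relations leave the order of Kai and Nora undetermined.

undetermined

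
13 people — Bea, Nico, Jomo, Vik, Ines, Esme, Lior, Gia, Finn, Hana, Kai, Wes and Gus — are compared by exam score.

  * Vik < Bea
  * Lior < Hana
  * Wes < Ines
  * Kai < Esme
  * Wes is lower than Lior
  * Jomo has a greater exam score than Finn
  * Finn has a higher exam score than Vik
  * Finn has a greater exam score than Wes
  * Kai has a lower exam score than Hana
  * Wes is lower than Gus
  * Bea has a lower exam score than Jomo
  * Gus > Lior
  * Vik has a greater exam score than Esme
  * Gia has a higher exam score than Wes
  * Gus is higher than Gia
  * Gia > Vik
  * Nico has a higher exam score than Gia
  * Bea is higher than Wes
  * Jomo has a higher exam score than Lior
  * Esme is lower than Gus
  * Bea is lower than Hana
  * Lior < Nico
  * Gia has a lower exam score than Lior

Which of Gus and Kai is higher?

Gus

Link the given pairs in sequence: Kai < Esme; Esme < Vik; Vik < Gia; Gia < Lior; Lior < Gus.
Chaining these gives Kai < Esme < Vik < Gia < Lior < Gus.
So Kai < Gus; Gus is the higher of the two.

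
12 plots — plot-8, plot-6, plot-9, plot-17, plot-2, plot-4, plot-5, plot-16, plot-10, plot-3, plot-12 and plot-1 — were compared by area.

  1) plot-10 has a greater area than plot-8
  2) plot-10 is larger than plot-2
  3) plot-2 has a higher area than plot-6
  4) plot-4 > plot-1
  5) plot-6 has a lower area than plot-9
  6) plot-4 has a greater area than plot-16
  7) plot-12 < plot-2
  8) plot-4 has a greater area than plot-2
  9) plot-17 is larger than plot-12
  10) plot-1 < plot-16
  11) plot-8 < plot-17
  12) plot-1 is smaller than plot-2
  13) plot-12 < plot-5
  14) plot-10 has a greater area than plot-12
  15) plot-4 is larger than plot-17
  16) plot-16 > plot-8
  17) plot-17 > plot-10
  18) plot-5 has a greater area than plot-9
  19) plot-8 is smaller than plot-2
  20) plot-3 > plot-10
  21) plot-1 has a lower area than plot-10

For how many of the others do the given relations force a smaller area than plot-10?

5

Directly below plot-10: plot-12, plot-1, plot-8, plot-2.
One step further: plot-6 (5 so far).
No other element is forced below plot-10 by the given relations, so the count is 5.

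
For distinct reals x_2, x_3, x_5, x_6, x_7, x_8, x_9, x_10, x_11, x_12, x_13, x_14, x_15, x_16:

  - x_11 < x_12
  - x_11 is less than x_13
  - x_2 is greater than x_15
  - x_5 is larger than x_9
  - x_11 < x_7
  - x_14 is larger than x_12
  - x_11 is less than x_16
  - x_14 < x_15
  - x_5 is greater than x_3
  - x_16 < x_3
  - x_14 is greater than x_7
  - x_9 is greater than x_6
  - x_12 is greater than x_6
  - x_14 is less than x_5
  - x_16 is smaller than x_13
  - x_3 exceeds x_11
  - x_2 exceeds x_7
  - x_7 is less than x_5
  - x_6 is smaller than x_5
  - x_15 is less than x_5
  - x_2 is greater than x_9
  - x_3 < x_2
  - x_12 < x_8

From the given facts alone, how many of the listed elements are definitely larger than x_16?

The elements the relations force above x_16 are x_13, x_3, x_2, x_5 — no chain reaches any other.
That is 4.

4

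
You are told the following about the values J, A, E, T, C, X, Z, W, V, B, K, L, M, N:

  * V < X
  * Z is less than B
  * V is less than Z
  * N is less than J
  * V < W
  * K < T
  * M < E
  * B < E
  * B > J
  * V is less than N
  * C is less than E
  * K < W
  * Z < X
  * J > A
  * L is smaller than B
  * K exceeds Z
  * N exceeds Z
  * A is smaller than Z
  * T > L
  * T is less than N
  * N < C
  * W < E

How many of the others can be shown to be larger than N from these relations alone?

4

From N the given relations immediately reach J, C.
From those, B, E — 4 in total.
No other element is forced above N by the given relations, so the count is 4.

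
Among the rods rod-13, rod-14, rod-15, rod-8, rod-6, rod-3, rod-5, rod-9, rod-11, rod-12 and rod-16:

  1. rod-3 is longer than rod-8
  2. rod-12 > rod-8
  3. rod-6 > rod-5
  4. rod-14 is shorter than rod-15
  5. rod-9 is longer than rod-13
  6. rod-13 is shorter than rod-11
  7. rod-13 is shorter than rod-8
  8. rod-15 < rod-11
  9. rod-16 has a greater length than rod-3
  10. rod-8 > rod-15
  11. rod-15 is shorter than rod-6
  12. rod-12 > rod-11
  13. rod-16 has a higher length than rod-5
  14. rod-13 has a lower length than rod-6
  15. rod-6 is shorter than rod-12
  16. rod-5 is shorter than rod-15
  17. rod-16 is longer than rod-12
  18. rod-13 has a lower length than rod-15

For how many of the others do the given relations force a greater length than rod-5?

7

Directly above rod-5: rod-15, rod-6, rod-16.
One step further: rod-11, rod-8, rod-12 (6 so far).
One step further: rod-3 (7 so far).
Nothing else is reachable above rod-5; 7 in all.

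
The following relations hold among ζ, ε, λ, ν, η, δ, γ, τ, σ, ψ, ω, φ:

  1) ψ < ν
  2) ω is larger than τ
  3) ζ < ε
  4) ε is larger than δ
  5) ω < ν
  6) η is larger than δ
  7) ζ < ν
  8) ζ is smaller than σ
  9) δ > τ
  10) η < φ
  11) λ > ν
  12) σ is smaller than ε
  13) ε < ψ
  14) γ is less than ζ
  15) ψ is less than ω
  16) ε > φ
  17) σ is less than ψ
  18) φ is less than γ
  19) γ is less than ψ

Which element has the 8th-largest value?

γ

Chaining the given pairs: τ < δ < η < φ < γ < ζ < σ < ε < ψ < ω < ν < λ.
The 8th largest is γ.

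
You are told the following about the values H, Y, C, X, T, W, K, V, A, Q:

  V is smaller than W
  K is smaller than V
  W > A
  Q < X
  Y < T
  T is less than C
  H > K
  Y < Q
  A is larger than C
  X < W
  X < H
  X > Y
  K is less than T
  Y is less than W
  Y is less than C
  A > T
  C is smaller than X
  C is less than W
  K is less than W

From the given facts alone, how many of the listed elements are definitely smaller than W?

From W the given relations immediately reach Y, K, C, X, V, A.
From those, T, Q — 8 in total.
No other element is forced below W by the given relations, so the count is 8.

8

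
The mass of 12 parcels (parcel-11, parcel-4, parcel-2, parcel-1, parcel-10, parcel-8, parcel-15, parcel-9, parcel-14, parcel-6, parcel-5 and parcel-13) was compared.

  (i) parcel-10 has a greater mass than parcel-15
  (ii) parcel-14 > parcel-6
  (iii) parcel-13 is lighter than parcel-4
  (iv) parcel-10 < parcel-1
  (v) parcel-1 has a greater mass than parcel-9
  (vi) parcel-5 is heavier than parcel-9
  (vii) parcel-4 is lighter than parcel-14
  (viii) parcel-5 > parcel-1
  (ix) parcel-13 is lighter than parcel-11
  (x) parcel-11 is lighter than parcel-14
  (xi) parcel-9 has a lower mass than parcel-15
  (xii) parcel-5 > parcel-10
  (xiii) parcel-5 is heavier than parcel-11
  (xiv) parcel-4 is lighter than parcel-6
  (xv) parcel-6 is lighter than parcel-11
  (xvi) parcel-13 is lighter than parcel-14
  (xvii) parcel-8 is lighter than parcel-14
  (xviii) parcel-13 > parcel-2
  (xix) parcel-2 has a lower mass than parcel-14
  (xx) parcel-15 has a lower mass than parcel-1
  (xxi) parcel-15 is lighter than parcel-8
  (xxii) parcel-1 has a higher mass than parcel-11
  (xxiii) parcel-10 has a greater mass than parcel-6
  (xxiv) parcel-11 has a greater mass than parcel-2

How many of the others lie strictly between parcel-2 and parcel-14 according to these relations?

4

Chaining upward from parcel-2 reaches: parcel-13, parcel-4, parcel-6, parcel-10, parcel-11, parcel-1, parcel-5.
Chaining downward from parcel-14 reaches: parcel-13, parcel-9, parcel-4, parcel-15, parcel-8, parcel-6, parcel-11.
Strictly between parcel-2 and parcel-14 are those in both lists: parcel-13, parcel-4, parcel-6, parcel-11 — 4 elements.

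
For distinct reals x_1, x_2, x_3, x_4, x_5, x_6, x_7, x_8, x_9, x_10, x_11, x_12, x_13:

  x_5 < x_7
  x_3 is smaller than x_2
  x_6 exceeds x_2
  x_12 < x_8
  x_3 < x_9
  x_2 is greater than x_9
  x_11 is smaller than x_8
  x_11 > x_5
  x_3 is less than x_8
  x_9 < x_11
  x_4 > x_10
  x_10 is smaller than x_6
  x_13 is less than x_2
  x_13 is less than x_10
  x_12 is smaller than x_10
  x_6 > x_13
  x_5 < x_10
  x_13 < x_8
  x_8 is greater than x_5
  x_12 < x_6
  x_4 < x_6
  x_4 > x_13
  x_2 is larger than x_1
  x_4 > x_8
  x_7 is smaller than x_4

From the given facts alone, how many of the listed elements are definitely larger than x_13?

5

From x_13 the given relations immediately reach x_8, x_10, x_2, x_4, x_6.
No other element is forced above x_13 by the given relations, so the count is 5.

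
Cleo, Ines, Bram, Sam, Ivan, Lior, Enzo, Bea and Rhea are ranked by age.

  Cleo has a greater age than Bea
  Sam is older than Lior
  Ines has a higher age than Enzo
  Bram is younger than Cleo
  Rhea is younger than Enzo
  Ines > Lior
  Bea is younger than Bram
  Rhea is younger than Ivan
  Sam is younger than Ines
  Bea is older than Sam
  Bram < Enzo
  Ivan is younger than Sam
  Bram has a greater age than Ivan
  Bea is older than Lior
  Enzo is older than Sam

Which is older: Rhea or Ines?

Rhea < Ivan and Ivan < Sam give Rhea < Sam.
With Sam < Bea: Rhea < Ivan < Sam < Bea.
With Bea < Bram: Rhea < Ivan < Sam < Bea < Bram.
Then Bram < Enzo extends the chain to Enzo.
Then Enzo < Ines extends the chain to Ines.
So Rhea < Ines; Ines is the older of the two.

Ines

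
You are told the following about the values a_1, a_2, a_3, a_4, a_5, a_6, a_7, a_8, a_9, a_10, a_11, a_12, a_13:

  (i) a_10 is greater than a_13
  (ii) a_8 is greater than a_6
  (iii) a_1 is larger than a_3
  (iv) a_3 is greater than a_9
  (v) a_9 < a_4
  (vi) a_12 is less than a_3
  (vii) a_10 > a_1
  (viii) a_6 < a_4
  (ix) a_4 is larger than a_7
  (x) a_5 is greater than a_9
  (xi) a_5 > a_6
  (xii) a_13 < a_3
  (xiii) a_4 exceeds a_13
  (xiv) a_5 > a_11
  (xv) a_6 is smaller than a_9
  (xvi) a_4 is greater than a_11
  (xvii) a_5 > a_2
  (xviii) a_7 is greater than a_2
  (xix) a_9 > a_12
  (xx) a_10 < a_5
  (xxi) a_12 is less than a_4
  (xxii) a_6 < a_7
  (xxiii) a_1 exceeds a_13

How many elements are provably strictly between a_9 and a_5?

3

Chaining upward from a_9 reaches: a_3, a_1, a_10, a_4.
Chaining downward from a_5 reaches: a_13, a_6, a_12, a_2, a_11, a_3, a_1, a_10.
Strictly between a_9 and a_5 are those in both lists: a_3, a_1, a_10 — 3 elements.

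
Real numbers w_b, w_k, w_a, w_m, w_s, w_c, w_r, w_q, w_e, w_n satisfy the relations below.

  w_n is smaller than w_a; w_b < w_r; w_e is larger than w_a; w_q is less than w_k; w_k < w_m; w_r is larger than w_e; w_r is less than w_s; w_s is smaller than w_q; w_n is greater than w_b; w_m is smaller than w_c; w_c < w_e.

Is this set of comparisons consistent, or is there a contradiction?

inconsistent

We have w_c < w_e stated directly, yet also w_e < w_r < w_s < w_q < w_k < w_m < w_c by chaining the others — so w_e < w_c. Contradiction.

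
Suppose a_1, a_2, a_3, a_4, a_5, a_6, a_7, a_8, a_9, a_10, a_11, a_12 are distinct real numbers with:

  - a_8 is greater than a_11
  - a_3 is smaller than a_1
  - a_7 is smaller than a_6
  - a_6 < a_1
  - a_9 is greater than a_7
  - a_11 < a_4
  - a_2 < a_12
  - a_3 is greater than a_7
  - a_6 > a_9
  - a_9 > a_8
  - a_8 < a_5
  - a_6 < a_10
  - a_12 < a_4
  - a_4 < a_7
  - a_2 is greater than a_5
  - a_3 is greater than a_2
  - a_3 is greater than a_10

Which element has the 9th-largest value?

Piecing the relations together gives one ordering: a_11 < a_8 < a_5 < a_2 < a_12 < a_4 < a_7 < a_9 < a_6 < a_10 < a_3 < a_1.
Counting 9 from the largest end gives a_2.

a_2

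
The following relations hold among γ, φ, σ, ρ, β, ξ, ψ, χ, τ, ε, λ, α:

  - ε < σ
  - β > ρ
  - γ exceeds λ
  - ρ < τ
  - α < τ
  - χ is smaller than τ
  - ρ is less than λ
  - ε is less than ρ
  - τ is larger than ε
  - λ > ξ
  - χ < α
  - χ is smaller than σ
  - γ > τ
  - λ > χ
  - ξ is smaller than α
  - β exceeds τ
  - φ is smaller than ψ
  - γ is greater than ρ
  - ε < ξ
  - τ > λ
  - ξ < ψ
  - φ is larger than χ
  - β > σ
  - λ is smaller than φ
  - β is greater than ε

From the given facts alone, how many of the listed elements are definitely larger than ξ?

From ξ the given relations immediately reach α, λ, ψ.
From those, φ, τ, γ — 6 in total.
From those, β — 7 in total.
No other element is forced above ξ by the given relations, so the count is 7.

7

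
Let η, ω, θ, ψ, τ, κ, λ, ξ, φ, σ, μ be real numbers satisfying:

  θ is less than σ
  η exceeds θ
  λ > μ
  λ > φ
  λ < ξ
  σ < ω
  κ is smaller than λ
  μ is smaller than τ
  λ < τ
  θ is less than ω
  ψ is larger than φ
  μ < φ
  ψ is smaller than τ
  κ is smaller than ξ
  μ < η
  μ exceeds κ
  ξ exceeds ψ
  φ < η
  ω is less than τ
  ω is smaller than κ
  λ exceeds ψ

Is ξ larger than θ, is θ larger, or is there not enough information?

θ < σ and σ < ω give θ < ω.
Then ω < κ extends the chain to κ.
With κ < μ: θ < σ < ω < κ < μ.
With μ < φ: θ < σ < ω < κ < μ < φ.
With φ < ψ: θ < σ < ω < κ < μ < φ < ψ.
With ψ < λ: θ < σ < ω < κ < μ < φ < ψ < λ.
Then λ < ξ extends the chain to ξ.
So ξ is larger.

ξ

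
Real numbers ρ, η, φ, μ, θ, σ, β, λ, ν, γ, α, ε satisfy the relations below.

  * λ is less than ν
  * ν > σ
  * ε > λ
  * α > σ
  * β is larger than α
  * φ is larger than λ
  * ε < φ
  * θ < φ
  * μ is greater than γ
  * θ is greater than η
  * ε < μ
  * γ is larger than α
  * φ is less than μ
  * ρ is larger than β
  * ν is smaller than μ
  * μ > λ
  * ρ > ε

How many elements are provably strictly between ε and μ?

The relations place ε below μ. An element lies strictly between them when it is forced above ε and also forced below μ.
Above ε: {ρ, φ}. Below μ: {σ, λ, α, η, γ, θ, ν, φ}.
Intersection: {φ} — 1.

1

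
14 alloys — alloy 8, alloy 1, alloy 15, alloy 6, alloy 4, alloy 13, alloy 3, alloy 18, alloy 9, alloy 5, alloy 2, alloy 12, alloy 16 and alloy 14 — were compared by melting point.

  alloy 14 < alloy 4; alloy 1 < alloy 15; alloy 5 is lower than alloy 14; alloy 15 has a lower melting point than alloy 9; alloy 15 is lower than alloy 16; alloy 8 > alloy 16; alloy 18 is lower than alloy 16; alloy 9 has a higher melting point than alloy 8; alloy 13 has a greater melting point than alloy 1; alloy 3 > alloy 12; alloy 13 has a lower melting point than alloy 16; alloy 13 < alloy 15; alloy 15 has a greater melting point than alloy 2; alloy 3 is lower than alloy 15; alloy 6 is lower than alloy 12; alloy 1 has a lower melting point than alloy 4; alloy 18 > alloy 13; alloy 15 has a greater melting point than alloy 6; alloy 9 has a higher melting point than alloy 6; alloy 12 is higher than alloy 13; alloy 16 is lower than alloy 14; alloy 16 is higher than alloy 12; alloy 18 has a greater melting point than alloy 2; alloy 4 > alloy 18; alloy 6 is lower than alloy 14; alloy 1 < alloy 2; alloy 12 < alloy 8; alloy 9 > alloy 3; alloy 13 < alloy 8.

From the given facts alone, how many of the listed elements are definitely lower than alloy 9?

10

Directly below alloy 9: alloy 6, alloy 3, alloy 15, alloy 8.
One step further: alloy 1, alloy 13, alloy 2, alloy 12, alloy 16 (9 so far).
One step further: alloy 18 (10 so far).
No other element is forced below alloy 9 by the given relations, so the count is 10.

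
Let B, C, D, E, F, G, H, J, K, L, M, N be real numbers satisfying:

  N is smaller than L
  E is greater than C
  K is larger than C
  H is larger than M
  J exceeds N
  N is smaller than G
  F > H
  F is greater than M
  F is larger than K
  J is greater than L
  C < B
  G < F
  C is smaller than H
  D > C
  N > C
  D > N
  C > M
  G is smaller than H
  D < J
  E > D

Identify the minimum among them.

C is not least since M < C; N is not least since C < N; K is not least since C < K; L is not least since N < L; D is not least since N < D; J is not least since L < J; E is not least since D < E; G is not least since N < G; H is not least since G < H; B is not least since C < B; F is not least since H < F.
Only M has nothing below it, so M is the minimum.

M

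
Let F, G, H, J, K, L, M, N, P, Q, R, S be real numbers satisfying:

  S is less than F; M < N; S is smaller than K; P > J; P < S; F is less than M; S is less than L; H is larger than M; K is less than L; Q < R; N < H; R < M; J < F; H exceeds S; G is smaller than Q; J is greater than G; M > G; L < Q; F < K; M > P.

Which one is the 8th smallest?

Q

The consecutive relations fix a unique order: G < J < P < S < F < K < L < Q < R < M < N < H.
The 8th smallest is Q.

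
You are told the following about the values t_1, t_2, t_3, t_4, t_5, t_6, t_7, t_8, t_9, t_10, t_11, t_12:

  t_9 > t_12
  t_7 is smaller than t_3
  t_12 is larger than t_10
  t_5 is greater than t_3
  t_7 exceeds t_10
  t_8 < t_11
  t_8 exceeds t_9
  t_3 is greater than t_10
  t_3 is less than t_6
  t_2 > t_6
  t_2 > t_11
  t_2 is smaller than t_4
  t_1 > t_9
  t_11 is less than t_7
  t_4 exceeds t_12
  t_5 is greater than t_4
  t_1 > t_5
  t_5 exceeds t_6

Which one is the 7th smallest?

Chaining the given pairs: t_10 < t_12 < t_9 < t_8 < t_11 < t_7 < t_3 < t_6 < t_2 < t_4 < t_5 < t_1.
Counting 7 from the smallest end gives t_3.

t_3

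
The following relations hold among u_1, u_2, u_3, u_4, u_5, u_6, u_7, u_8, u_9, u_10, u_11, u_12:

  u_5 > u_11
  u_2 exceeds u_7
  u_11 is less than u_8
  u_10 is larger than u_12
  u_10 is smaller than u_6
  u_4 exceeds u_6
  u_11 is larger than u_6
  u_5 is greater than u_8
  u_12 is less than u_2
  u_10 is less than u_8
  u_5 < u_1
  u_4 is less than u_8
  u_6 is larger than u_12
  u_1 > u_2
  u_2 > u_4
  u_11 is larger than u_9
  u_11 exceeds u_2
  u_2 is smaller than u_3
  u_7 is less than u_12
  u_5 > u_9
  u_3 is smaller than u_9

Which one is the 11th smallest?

The consecutive relations fix a unique order: u_7 < u_12 < u_10 < u_6 < u_4 < u_2 < u_3 < u_9 < u_11 < u_8 < u_5 < u_1.
The 11th smallest is u_5.

u_5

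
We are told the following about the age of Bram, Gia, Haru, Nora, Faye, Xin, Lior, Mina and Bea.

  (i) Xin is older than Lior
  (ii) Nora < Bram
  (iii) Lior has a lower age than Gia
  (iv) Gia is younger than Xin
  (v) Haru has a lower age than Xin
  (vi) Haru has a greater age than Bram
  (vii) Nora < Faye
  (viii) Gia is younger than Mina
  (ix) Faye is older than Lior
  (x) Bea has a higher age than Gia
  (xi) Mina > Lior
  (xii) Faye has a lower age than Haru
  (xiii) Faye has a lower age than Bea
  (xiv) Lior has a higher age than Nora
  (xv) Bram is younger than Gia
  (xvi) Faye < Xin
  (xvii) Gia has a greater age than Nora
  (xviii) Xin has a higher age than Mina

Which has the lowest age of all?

Lior is not least since Nora < Lior; Bram is not least since Nora < Bram; Faye is not least since Nora < Faye; Haru is not least since Bram < Haru; Gia is not least since Lior < Gia; Mina is not least since Gia < Mina; Xin is not least since Faye < Xin; Bea is not least since Faye < Bea.
Only Nora has nothing below it, so Nora is the lowest age.

Nora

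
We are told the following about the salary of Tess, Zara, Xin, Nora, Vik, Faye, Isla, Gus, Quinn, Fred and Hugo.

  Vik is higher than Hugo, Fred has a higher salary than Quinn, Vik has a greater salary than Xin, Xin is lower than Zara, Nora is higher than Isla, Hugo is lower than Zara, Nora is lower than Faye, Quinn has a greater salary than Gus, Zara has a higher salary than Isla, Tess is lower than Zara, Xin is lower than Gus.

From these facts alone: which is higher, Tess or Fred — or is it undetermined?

Following every chain through Tess: above Tess we get Zara.
Fred is not reached, and no chain runs the other way from Fred to Tess.
So the given relations leave the order of Tess and Fred undetermined.

undetermined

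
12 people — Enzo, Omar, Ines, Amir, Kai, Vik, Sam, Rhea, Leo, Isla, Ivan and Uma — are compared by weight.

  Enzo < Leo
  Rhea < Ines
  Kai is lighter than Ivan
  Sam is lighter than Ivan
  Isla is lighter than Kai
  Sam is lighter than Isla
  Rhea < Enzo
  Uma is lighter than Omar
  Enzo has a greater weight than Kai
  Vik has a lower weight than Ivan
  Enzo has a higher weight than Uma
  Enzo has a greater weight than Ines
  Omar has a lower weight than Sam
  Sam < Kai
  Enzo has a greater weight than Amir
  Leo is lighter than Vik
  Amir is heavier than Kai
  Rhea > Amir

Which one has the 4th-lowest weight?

Piecing the relations together gives one ordering: Uma < Omar < Sam < Isla < Kai < Amir < Rhea < Ines < Enzo < Leo < Vik < Ivan.
Counting 4 from the smallest end gives Isla.

Isla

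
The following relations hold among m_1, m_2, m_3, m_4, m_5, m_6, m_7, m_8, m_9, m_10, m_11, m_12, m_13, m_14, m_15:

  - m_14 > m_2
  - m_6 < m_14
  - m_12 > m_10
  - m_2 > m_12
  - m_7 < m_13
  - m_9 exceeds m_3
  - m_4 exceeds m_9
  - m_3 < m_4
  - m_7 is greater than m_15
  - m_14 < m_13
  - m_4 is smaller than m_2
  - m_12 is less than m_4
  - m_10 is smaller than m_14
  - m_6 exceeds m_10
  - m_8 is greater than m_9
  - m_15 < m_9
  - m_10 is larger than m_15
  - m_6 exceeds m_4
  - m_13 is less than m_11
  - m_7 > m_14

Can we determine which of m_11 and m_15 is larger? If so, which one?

m_11

m_15 < m_9 < m_4 < m_6 < m_14 < m_7 < m_13 < m_11, by transitivity through m_9, m_4, m_6, m_14, m_7, m_13.
So m_11 is larger.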